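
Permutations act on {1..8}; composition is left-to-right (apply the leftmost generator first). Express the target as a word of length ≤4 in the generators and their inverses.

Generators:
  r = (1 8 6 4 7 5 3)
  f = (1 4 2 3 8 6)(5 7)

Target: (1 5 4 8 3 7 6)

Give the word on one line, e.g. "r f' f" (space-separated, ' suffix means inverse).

r' r'

  after r': (1 3 5 7 4 6 8)
  after r': (1 5 4 8 3 7 6)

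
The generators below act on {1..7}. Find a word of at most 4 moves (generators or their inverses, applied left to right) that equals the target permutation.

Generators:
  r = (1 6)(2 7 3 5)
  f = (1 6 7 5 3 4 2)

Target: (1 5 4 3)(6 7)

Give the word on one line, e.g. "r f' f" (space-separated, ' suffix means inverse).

f' r f

  after f': (1 2 4 3 5 7 6)
  after r: (1 7)(2 4 5 3)
  after f: (1 5 4 3)(6 7)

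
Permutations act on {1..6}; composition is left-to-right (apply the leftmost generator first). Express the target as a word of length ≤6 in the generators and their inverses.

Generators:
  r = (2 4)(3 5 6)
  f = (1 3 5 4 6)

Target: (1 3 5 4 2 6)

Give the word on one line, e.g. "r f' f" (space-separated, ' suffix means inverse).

r f' r' r'

  after r: (2 4)(3 5 6)
  after f': (1 6)(2 5 4)
  after r': (1 5 2 3 6)
  after r': (1 3 5 4 2 6)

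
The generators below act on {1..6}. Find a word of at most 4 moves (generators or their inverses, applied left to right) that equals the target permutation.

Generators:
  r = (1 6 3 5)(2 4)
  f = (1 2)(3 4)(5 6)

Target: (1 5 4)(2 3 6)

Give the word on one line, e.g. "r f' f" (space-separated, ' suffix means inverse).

f r' f' r

  after f: (1 2)(3 4)(5 6)
  after r': (1 4 6 3 2 5)
  after f': (1 3)(2 6 4 5)
  after r: (1 5 4)(2 3 6)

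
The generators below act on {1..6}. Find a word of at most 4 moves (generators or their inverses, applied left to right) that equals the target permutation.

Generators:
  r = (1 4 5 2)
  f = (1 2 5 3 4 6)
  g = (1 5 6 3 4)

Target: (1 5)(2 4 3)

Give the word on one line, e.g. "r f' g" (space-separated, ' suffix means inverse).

  after f: (1 2 5 3 4 6)
  after r: (3 5)(4 6)
  after f': (1 6 3 2)
  after g': (1 5)(2 4 3)

f r f' g'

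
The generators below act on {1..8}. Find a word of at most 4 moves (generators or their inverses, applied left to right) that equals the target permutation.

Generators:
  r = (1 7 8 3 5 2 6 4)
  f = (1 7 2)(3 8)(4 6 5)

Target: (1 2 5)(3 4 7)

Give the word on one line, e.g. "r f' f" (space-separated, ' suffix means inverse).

  after r: (1 7 8 3 5 2 6 4)
  after f: (1 2 5)(3 4 7)

r f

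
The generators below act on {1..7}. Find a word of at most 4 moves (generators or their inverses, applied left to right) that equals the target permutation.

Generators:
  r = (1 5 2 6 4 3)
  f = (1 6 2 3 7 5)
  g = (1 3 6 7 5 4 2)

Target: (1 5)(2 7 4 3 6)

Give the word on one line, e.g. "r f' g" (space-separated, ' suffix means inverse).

r' f' r'

  after r': (1 3 4 6 2 5)
  after f': (1 2 7 3 4)
  after r': (1 5)(2 7 4 3 6)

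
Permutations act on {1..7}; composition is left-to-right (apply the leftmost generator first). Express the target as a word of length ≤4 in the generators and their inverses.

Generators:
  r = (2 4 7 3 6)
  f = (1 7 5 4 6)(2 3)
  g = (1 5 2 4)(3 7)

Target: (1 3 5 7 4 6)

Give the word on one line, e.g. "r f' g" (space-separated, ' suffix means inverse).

  after g: (1 5 2 4)(3 7)
  after f': (1 7 2 5 3)(4 6)
  after g: (1 3 5 7 4 6)

g f' g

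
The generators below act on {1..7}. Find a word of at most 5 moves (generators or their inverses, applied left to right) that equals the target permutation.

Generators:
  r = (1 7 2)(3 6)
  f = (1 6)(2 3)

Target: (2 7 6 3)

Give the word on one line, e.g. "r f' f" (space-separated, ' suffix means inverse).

  after f': (1 6)(2 3)
  after r': (1 3 7)(2 6)
  after f': (1 2)(3 7 6)
  after r': (1 7 3)
  after r': (2 7 6 3)

f' r' f' r' r'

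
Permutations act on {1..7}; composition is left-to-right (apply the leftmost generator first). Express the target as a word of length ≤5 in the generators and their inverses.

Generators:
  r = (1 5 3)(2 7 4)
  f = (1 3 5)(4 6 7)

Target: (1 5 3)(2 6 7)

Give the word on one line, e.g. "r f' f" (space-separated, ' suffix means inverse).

f r' r' f'

  after f: (1 3 5)(4 6 7)
  after r': (1 5 3)(2 4 6)
  after r': (2 7)(4 6)
  after f': (1 5 3)(2 6 7)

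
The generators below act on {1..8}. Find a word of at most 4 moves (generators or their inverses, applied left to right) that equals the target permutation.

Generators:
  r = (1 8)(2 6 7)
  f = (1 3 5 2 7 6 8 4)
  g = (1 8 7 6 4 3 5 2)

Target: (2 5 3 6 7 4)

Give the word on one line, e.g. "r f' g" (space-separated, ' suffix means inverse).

f' g f'

  after f': (1 4 8 6 7 2 5 3)
  after g: (1 3 8 4 7)
  after f': (2 5 3 6 7 4)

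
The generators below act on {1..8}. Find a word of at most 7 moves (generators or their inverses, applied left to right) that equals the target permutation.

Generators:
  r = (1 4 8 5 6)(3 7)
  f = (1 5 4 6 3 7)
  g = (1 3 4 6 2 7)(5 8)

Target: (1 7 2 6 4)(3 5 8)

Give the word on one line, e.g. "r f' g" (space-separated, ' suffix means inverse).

g' r r f' r

  after g': (1 7 2 6 4 3)(5 8)
  after r: (1 3 4 7 2)(6 8)
  after r: (1 7 2 4 3 8)(5 6)
  after f': (1 3 8 7 2 5 4 6)
  after r: (1 7 2 6 4)(3 5 8)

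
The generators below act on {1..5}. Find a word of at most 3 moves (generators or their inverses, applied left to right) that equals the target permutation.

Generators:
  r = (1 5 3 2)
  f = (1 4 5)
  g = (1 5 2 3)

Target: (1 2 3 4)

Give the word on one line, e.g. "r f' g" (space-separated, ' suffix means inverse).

  after r': (1 2 3 5)
  after f': (1 2 3 4)

r' f'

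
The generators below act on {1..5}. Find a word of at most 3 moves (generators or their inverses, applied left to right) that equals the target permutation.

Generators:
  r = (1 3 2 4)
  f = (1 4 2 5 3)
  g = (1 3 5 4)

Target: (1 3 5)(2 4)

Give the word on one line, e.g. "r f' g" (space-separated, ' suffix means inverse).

r' g' g'

  after r': (1 4 2 3)
  after g': (1 5 3 4 2)
  after g': (1 3 5)(2 4)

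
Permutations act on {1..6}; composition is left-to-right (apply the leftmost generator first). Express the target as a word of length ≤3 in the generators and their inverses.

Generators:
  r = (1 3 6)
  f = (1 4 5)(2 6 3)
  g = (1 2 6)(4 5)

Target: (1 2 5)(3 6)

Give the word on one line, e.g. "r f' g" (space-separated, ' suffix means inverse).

  after g': (1 6 2)(4 5)
  after f': (1 2 5)(3 6)

g' f'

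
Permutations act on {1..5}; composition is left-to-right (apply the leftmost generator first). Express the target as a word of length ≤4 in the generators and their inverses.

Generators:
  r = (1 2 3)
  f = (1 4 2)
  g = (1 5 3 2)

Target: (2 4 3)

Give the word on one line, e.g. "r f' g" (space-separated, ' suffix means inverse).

f r f'

  after f: (1 4 2)
  after r: (1 4 3)
  after f': (2 4 3)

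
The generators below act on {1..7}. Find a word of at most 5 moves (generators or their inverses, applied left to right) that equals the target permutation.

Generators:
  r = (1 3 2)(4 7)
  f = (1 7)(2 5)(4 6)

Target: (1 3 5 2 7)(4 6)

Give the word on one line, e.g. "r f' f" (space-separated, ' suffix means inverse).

r' r' f'

  after r': (1 2 3)(4 7)
  after r': (1 3 2)
  after f': (1 3 5 2 7)(4 6)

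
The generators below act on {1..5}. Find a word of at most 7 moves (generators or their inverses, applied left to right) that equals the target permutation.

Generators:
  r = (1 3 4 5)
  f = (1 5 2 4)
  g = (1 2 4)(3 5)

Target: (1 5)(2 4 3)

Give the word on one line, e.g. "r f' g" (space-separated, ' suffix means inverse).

f g r' g' r

  after f: (1 5 2 4)
  after g: (1 3 5 4 2)
  after r': (2 5 3 4)
  after g': (1 4)(2 3)
  after r: (1 5)(2 4 3)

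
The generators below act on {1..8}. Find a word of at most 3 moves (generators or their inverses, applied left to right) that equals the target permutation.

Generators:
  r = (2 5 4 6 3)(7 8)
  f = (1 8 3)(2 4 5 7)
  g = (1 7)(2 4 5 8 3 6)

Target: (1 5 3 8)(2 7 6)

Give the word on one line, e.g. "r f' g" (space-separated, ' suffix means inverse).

  after f': (1 3 8)(2 7 5 4)
  after r: (1 2 8)(3 7 4 5 6)
  after r: (1 5 3 8)(2 7 6)

f' r r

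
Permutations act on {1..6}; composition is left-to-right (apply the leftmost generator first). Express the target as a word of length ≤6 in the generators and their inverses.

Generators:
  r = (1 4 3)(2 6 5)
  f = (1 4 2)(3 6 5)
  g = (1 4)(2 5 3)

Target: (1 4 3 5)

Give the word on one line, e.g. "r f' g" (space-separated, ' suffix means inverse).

r f f g

  after r: (1 4 3)(2 6 5)
  after f: (1 2 5)(3 4 6)
  after f: (2 3)(4 5)
  after g: (1 4 3 5)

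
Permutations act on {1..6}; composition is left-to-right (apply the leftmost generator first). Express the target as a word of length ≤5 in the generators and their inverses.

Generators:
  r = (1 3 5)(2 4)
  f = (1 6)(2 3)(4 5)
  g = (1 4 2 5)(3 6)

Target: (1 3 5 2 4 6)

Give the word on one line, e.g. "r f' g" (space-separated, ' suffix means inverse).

  after r': (1 5 3)(2 4)
  after f: (1 4 3 6)(2 5)
  after g': (4 6 5)
  after r: (1 3 5 2 4 6)

r' f g' r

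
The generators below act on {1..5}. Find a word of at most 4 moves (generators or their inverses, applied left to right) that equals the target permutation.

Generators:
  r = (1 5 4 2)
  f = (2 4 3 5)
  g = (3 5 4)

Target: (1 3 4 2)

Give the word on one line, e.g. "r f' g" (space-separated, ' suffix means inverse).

r g g

  after r: (1 5 4 2)
  after g: (1 4 2)(3 5)
  after g: (1 3 4 2)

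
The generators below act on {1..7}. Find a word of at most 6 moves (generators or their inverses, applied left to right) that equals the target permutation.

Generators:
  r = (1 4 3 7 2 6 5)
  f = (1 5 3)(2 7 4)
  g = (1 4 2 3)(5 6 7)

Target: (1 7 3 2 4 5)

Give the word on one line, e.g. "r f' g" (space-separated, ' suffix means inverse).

  after f: (1 5 3)(2 7 4)
  after r': (1 6 2 3 5 4 7)
  after g: (1 7 4 5 2)(3 6)
  after f': (1 2 3 6 5 4)
  after r': (1 7 3 2 4 5)

f r' g f' r'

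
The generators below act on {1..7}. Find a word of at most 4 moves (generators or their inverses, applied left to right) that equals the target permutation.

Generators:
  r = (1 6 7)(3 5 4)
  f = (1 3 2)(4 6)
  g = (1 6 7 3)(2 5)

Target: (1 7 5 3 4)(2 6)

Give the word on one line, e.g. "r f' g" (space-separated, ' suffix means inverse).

g r f'

  after g: (1 6 7 3)(2 5)
  after r: (1 7 5 2 4 3 6)
  after f': (1 7 5 3 4)(2 6)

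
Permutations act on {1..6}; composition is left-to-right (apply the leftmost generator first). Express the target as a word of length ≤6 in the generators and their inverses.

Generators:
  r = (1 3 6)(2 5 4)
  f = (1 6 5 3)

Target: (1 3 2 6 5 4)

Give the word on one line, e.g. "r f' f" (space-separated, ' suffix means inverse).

r' f f r' f'

  after r': (1 6 3)(2 4 5)
  after f: (1 5 2 4 3 6)
  after f: (1 3 5 2 4)
  after r': (2 5 4 6 3)
  after f': (1 3 2 6 5 4)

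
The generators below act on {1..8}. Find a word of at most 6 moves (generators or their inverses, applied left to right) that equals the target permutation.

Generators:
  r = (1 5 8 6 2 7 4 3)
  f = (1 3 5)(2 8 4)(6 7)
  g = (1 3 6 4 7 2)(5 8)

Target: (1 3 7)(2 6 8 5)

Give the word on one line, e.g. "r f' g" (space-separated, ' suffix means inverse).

  after r: (1 5 8 6 2 7 4 3)
  after g': (1 8 3 2 4)(6 7)
  after g': (1 5 8)(2 6 4)(3 7)
  after f: (2 7 5 4 8 3 6)
  after f: (1 3 7)(2 6 8 5)

r g' g' f f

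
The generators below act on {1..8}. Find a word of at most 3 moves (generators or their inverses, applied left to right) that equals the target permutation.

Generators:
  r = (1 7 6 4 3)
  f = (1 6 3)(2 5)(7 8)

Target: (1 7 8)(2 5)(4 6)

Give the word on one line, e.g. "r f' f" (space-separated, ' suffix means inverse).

f r'

  after f: (1 6 3)(2 5)(7 8)
  after r': (1 7 8)(2 5)(4 6)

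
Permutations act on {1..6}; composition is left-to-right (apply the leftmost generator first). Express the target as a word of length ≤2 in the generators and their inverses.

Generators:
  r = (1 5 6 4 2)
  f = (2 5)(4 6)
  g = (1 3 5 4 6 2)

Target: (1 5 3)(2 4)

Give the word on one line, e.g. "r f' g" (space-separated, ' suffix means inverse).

  after g': (1 2 6 4 5 3)
  after f: (1 5 3)(2 4)

g' f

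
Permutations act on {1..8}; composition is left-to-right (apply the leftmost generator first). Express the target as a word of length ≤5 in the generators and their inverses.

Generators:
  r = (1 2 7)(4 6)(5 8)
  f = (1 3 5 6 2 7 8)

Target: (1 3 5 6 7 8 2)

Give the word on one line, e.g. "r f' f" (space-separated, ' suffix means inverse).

  after f: (1 3 5 6 2 7 8)
  after r: (1 3 8 2)(4 6 7 5)
  after r: (1 3 5 6)(7 8)
  after r: (1 3 8)(2 7 5 4 6)
  after r: (1 3 5 6 7 8 2)

f r r r r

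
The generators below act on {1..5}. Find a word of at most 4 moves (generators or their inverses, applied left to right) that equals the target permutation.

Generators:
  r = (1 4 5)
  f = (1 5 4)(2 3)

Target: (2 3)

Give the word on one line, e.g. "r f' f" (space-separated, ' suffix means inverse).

f f r f'

  after f: (1 5 4)(2 3)
  after f: (1 4 5)
  after r: (1 5 4)
  after f': (2 3)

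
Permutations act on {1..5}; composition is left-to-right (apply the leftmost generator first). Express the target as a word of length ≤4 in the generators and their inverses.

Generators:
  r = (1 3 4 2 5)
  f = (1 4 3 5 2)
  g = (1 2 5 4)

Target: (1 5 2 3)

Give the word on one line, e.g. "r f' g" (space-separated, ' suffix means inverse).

  after r': (1 5 2 4 3)
  after g': (1 2 5)(3 4)
  after f': (1 5 2 3)

r' g' f'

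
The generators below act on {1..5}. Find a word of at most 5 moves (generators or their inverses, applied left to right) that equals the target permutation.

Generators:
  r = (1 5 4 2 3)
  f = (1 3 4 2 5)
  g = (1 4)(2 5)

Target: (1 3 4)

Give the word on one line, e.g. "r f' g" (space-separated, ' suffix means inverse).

r f f

  after r: (1 5 4 2 3)
  after f: (2 4 5)
  after f: (1 3 4)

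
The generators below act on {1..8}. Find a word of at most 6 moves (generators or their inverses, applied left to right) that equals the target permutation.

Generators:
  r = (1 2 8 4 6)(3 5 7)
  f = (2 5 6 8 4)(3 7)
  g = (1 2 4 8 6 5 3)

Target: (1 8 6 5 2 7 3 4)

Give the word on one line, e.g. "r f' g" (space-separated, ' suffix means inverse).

  after g': (1 3 5 6 8 4 2)
  after g': (1 5 8 2 3 6 4)
  after f': (1 2 7 3 5 6 8 4)
  after f': (1 4)(2 3)
  after f': (1 8 6 5 2 7 3 4)

g' g' f' f' f'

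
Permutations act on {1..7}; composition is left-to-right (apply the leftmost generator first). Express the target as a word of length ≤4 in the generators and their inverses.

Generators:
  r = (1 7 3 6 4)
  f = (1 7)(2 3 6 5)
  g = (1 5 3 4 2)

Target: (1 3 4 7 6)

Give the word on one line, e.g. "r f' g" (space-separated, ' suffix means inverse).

  after r': (1 4 6 3 7)
  after r': (1 6 7 4 3)
  after r': (1 3 4 7 6)

r' r' r'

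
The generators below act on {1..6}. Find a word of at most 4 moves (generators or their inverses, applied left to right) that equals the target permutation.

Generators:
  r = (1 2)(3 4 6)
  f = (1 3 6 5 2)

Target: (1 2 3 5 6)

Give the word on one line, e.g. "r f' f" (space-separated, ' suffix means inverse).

  after r: (1 2)(3 4 6)
  after f': (1 5 6)(3 4)
  after r: (1 5 3 6 2)
  after f: (1 2 3 5 6)

r f' r f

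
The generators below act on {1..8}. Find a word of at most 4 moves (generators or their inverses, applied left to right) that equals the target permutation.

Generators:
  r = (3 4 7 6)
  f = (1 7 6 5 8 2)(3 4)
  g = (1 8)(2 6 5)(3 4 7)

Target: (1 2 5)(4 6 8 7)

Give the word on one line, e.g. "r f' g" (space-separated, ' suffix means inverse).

g f

  after g: (1 8)(2 6 5)(3 4 7)
  after f: (1 2 5)(4 6 8 7)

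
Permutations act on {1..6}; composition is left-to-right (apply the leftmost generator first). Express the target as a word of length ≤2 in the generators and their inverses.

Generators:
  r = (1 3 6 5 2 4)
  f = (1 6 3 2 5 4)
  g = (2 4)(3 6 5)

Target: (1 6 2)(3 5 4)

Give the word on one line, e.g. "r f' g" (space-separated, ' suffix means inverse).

  after r: (1 3 6 5 2 4)
  after r: (1 6 2)(3 5 4)

r r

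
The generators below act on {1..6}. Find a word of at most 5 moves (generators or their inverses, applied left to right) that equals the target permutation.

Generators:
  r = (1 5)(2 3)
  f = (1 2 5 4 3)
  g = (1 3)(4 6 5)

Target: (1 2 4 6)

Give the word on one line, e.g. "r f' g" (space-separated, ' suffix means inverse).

r g f' f'

  after r: (1 5)(2 3)
  after g: (1 4 6 5 3 2)
  after f': (1 5 4 6 2 3)
  after f': (1 2 4 6)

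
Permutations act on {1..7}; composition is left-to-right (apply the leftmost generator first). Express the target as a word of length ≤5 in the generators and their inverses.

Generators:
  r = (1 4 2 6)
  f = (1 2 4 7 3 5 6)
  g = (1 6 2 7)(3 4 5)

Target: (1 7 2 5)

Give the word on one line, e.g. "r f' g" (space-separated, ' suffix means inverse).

g g r g' g'

  after g: (1 6 2 7)(3 4 5)
  after g: (1 2)(3 5 4)(6 7)
  after r: (1 6 7)(2 4 3 5)
  after g': (2 3 4 5 6)
  after g': (1 7 2 5)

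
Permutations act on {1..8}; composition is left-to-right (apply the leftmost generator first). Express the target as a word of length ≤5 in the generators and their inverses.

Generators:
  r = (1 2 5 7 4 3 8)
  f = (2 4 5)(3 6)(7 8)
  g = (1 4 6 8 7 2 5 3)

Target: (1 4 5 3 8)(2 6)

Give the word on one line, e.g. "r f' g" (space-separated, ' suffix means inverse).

r' g' f r'

  after r': (1 8 3 4 7 5 2)
  after g': (1 6 4 8 5 7 2 3)
  after f: (1 3)(2 6 5 8)(4 7)
  after r': (1 4 5 3 8)(2 6)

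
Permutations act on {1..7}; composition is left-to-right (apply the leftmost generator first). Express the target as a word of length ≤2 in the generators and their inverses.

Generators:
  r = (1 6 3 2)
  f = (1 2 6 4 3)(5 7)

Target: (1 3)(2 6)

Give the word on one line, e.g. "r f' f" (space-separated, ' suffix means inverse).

r r

  after r: (1 6 3 2)
  after r: (1 3)(2 6)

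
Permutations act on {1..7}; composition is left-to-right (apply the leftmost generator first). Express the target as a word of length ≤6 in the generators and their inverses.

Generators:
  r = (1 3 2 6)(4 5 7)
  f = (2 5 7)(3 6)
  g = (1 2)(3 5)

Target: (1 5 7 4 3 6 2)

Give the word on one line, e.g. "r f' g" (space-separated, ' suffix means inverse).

  after r': (1 6 2 3)(4 7 5)
  after f: (1 3)(2 6 5 4)
  after r: (1 2)(4 6 7)
  after f: (1 5 7 4 3 6 2)

r' f r f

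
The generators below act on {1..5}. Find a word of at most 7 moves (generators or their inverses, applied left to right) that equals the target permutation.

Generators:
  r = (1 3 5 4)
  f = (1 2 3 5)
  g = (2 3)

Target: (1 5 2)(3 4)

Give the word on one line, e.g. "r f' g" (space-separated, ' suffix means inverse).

  after f': (1 5 3 2)
  after r: (1 4)(2 3)
  after f': (1 4 5 3)
  after g: (1 4 5 2 3)
  after r': (1 5 2)(3 4)

f' r f' g r'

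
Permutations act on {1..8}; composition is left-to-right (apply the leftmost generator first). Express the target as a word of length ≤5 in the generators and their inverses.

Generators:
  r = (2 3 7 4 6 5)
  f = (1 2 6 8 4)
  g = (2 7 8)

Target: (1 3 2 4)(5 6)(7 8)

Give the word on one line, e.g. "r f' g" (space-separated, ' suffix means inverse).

f g r'

  after f: (1 2 6 8 4)
  after g: (1 7 8 4)(2 6)
  after r': (1 3 2 4)(5 6)(7 8)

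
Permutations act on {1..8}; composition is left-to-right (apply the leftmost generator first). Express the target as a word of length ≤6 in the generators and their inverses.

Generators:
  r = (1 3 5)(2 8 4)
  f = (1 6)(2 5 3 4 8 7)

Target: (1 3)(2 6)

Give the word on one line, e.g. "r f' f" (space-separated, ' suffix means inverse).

r r f' r' f'

  after r: (1 3 5)(2 8 4)
  after r: (1 5 3)(2 4 8)
  after f': (1 2 3 6)(7 8)
  after r': (1 4 8 7 2)(3 6 5)
  after f': (1 3)(2 6)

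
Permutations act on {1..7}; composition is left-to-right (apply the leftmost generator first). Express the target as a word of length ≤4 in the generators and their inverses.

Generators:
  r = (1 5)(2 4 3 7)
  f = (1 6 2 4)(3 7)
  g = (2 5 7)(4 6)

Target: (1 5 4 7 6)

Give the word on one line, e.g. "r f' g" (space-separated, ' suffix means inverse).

  after r: (1 5)(2 4 3 7)
  after f': (1 5 4 7 6)

r f'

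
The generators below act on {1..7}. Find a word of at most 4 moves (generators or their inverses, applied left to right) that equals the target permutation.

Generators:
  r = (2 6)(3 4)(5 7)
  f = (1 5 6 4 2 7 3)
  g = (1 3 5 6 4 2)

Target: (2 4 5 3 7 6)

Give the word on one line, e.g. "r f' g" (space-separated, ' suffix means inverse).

r f' g' r

  after r: (2 6)(3 4)(5 7)
  after f': (1 3 6 4 7)(2 5)
  after g': (2 3 5 4 7)
  after r: (2 4 5 3 7 6)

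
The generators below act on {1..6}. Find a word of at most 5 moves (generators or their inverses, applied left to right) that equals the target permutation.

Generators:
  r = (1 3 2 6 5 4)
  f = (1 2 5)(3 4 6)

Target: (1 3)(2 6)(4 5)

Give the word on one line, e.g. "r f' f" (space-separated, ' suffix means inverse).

  after r: (1 3 2 6 5 4)
  after f: (1 4 2 3 5 6)
  after r: (3 4 6)
  after r: (1 3)(2 6)(4 5)

r f r r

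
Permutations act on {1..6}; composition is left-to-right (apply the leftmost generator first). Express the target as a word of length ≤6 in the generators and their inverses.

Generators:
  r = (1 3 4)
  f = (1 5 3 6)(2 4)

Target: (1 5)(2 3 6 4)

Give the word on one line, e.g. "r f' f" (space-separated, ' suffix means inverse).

f' r' f' f' r

  after f': (1 6 3 5)(2 4)
  after r': (1 6)(2 3 5 4)
  after f': (1 3)(2 5)
  after f': (1 5 4 2)(3 6)
  after r: (1 5)(2 3 6 4)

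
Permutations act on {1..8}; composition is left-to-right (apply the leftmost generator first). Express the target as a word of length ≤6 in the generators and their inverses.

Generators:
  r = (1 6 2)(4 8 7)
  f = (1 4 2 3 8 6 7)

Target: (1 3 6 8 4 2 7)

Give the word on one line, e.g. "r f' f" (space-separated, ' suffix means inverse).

  after f': (1 7 6 8 3 2 4)
  after f': (1 6 3 4 7 8 2)
  after r: (1 2 6 3 8)
  after f: (1 3 6 8 4 2 7)

f' f' r f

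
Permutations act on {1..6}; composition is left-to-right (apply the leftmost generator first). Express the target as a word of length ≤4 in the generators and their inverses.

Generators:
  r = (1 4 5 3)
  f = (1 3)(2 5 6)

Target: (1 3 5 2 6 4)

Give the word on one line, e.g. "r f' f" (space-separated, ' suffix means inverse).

f f r'

  after f: (1 3)(2 5 6)
  after f: (2 6 5)
  after r': (1 3 5 2 6 4)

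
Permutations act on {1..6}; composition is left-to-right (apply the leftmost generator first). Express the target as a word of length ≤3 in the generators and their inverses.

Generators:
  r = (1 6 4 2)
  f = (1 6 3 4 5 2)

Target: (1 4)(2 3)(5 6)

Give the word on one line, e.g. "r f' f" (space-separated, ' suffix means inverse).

f' f' f'

  after f': (1 2 5 4 3 6)
  after f': (1 5 3)(2 4 6)
  after f': (1 4)(2 3)(5 6)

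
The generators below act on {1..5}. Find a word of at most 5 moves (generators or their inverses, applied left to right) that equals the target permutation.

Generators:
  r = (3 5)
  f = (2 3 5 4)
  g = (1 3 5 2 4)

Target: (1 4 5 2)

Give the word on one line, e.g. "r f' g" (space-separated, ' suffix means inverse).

g g f

  after g: (1 3 5 2 4)
  after g: (1 5 4 3 2)
  after f: (1 4 5 2)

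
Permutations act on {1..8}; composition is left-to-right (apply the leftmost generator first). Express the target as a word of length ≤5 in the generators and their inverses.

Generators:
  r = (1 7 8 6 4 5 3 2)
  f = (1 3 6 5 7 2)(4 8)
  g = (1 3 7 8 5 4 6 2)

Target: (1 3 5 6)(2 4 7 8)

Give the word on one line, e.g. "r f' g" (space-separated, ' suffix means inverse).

f r f' f' r

  after f: (1 3 6 5 7 2)(4 8)
  after r: (1 2 7)(3 4 6)(5 8)
  after f': (1 7 2 5 4 3 8 6)
  after f': (1 5 8 3 4)(2 6)
  after r: (1 3 5 6)(2 4 7 8)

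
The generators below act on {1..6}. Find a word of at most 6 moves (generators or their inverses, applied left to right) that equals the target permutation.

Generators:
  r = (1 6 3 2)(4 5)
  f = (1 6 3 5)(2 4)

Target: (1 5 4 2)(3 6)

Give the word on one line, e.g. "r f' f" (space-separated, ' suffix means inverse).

  after f: (1 6 3 5)(2 4)
  after r: (1 3 4)(2 5 6)
  after f': (1 6 4 5)(2 3)
  after r': (2 6 5)
  after f': (1 5 4 2)(3 6)

f r f' r' f'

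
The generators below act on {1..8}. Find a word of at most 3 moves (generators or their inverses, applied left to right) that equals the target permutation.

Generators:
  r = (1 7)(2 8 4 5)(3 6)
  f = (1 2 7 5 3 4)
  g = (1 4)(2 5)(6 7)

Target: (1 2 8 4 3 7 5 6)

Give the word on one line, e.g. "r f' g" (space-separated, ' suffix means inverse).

  after r: (1 7)(2 8 4 5)(3 6)
  after f: (1 5 7 2 8)(3 6 4)
  after g': (1 2 8 4 3 7 5 6)

r f g'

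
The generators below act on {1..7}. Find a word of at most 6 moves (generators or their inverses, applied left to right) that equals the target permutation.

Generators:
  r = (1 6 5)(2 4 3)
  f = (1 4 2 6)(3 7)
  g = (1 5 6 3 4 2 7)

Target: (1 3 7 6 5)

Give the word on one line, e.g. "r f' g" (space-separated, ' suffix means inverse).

g r f r' r'

  after g: (1 5 6 3 4 2 7)
  after r: (2 7 6)
  after f: (1 4 2 3 7)
  after r': (1 2 4 3 7 5 6)
  after r': (1 3 7 6 5)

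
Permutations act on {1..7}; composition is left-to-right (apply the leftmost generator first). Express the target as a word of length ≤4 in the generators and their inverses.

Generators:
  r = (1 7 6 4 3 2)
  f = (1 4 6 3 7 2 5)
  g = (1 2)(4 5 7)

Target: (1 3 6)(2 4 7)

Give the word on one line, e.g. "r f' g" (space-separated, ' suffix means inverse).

r' r'

  after r': (1 2 3 4 6 7)
  after r': (1 3 6)(2 4 7)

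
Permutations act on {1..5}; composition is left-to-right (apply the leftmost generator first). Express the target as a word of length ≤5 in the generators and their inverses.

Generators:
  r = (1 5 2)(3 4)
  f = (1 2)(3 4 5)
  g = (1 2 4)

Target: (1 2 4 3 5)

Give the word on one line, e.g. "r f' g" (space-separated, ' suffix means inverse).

  after g: (1 2 4)
  after r: (2 3 4 5)
  after f: (1 2 4 3 5)

g r f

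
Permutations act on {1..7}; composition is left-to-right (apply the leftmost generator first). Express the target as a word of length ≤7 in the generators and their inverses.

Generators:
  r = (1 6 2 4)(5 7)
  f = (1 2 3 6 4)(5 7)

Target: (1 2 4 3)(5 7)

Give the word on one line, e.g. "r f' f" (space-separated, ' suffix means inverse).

  after f': (1 4 6 3 2)(5 7)
  after f': (1 6 2 4 3)
  after f': (1 3 4 2 6)(5 7)
  after r': (1 3 2)(4 6)
  after f': (1 2 4 3)(5 7)

f' f' f' r' f'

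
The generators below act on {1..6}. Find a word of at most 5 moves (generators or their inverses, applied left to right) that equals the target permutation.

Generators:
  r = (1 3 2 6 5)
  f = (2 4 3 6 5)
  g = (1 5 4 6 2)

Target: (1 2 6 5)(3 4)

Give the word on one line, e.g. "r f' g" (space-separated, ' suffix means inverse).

  after r': (1 5 6 2 3)
  after g': (2 3)(4 5)
  after f': (2 4 6 3 5)
  after f': (3 6 4)
  after g': (1 2 6 5)(3 4)

r' g' f' f' g'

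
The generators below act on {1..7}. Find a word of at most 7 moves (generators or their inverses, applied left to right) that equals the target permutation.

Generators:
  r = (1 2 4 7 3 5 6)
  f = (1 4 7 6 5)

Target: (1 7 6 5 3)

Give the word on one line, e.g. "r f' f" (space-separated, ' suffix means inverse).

  after r: (1 2 4 7 3 5 6)
  after r: (1 4 3 6 2 7 5)
  after f': (2 4 3 7 6)
  after r': (1 6)(3 4 7 5)
  after f': (1 7 6 5 3)

r r f' r' f'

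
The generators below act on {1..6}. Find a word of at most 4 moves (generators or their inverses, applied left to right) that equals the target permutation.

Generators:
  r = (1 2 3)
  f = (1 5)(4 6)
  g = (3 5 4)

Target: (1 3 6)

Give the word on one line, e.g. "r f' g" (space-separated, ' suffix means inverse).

  after f: (1 5)(4 6)
  after g': (1 3 4 6 5)
  after f': (1 3 6)

f g' f'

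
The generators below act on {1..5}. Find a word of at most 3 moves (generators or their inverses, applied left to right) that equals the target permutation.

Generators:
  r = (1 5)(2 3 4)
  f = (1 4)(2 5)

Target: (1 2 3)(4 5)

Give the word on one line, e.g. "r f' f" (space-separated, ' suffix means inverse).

r f

  after r: (1 5)(2 3 4)
  after f: (1 2 3)(4 5)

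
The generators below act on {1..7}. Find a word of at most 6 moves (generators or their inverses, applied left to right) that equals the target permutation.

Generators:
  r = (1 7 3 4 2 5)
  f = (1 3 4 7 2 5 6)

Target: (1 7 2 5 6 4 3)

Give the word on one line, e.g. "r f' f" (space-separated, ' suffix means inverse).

r' f f r

  after r': (1 5 2 4 3 7)
  after f: (1 6)(2 7 3)
  after f: (3 5 6)(4 7)
  after r: (1 7 2 5 6 4 3)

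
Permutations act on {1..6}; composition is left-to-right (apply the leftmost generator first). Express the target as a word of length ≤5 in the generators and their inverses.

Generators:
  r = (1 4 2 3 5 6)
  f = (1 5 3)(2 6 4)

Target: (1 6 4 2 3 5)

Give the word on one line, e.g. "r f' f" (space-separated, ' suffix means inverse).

r' f' r f r'

  after r': (1 6 5 3 2 4)
  after f': (1 2 6)(3 4)
  after r: (1 3 2)(4 5 6)
  after f: (2 5 4 3 6)
  after r': (1 6 4 2 3 5)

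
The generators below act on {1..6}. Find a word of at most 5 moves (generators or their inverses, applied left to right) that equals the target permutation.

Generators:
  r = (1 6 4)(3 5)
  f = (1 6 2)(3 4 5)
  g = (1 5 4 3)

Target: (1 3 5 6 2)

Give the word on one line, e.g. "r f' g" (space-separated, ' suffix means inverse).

f g f' r' f'

  after f: (1 6 2)(3 4 5)
  after g: (1 6 2 5)
  after f': (2 4 3 5)
  after r': (1 4 5 2 6)
  after f': (1 3 5 6 2)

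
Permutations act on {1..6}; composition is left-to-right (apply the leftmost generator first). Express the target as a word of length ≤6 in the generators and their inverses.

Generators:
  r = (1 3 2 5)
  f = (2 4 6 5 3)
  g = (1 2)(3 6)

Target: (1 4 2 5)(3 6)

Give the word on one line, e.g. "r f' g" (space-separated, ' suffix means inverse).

f' g f g

  after f': (2 3 5 6 4)
  after g: (1 2 6 4)(3 5)
  after f: (1 4)(2 5)
  after g: (1 4 2 5)(3 6)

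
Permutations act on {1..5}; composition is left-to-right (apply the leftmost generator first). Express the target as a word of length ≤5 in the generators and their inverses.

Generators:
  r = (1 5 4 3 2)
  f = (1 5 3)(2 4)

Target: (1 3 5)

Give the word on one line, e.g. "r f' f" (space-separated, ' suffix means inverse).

  after f': (1 3 5)(2 4)
  after f': (1 5 3)
  after f': (2 4)
  after f': (1 3 5)

f' f' f' f'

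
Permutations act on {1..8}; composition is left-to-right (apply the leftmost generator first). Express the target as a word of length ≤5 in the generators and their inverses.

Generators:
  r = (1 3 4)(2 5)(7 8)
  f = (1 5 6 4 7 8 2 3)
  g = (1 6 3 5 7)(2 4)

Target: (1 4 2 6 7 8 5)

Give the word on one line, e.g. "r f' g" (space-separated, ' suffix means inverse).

  after g: (1 6 3 5 7)(2 4)
  after r': (1 6)(2 3)(4 5 8 7)
  after g: (1 3 4 7 2 5 8)
  after f': (1 2)(3 6 5 7 8)
  after g: (1 4 2 6 7 8 5)

g r' g f' g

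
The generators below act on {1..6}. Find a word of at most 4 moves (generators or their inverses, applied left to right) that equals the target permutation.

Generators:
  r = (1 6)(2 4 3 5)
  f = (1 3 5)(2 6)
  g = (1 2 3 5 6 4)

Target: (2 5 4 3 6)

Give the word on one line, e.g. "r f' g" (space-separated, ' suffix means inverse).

f r r g'

  after f: (1 3 5)(2 6)
  after r: (1 5 6 4 3 2)
  after r: (1 2 6 3 4 5)
  after g': (2 5 4 3 6)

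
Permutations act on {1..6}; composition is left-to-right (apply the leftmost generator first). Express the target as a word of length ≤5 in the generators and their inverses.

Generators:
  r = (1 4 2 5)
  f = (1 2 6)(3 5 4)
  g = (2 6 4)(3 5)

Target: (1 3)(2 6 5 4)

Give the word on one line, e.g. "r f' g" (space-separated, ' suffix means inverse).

  after g': (2 4 6)(3 5)
  after r': (1 5 3 2)(4 6)
  after f': (1 3)(2 6 5 4)

g' r' f'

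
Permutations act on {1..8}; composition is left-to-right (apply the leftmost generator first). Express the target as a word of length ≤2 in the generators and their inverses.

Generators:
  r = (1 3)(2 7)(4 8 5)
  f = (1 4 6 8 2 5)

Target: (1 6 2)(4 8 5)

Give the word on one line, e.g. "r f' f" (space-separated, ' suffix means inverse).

f f

  after f: (1 4 6 8 2 5)
  after f: (1 6 2)(4 8 5)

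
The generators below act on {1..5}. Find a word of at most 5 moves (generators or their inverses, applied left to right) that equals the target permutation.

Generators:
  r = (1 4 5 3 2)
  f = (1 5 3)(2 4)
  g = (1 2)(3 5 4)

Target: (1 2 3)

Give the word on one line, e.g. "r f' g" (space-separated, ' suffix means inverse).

  after g: (1 2)(3 5 4)
  after g: (3 4 5)
  after r': (1 2 3)

g g r'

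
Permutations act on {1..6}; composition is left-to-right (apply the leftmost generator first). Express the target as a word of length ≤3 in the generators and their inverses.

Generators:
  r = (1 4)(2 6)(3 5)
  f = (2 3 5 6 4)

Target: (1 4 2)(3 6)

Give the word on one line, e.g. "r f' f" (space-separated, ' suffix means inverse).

f' r

  after f': (2 4 6 5 3)
  after r: (1 4 2)(3 6)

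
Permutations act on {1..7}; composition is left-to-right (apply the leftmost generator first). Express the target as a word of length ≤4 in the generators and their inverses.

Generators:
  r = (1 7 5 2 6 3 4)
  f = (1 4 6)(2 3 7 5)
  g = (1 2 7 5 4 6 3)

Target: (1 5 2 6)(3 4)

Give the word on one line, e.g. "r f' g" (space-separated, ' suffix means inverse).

g' f f

  after g': (1 3 6 4 5 7 2)
  after f: (1 7 3)(2 4)
  after f: (1 5 2 6)(3 4)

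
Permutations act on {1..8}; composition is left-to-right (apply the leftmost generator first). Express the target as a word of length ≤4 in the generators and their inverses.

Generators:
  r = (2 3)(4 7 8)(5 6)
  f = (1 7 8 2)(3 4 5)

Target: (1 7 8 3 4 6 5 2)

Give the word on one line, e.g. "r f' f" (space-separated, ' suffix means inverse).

f r' r' r'

  after f: (1 7 8 2)(3 4 5)
  after r': (1 4 6 5 2)(3 8)
  after r': (1 8 2)(3 7 4 5)
  after r': (1 7 8 3 4 6 5 2)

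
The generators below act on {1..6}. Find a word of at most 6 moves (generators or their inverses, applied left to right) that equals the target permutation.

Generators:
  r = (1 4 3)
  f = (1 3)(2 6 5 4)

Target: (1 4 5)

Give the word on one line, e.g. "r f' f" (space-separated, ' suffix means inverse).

r f r f'

  after r: (1 4 3)
  after f: (1 2 6 5 4)
  after r: (1 2 6 5 3)
  after f': (1 4 5)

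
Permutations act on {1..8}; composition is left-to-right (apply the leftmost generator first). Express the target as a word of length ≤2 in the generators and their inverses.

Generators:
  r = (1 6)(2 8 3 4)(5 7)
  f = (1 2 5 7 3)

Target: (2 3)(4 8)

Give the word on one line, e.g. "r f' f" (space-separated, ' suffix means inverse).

  after r': (1 6)(2 4 3 8)(5 7)
  after r': (2 3)(4 8)

r' r'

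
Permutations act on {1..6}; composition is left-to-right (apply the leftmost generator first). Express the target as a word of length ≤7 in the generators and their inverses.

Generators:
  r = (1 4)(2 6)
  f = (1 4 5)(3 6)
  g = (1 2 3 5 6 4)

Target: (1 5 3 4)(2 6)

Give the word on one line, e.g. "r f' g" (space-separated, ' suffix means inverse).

f' r g f g

  after f': (1 5 4)(3 6)
  after r: (1 5)(2 6 3)
  after g: (1 6 5 2 4)
  after f: (1 3 6)(2 5)
  after g: (1 5 3 4)(2 6)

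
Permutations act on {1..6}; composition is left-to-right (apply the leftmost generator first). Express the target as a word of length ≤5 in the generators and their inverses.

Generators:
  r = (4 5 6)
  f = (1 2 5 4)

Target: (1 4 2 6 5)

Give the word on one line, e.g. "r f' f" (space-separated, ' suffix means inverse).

  after f: (1 2 5 4)
  after f: (1 5)(2 4)
  after r': (1 4 2 6 5)

f f r'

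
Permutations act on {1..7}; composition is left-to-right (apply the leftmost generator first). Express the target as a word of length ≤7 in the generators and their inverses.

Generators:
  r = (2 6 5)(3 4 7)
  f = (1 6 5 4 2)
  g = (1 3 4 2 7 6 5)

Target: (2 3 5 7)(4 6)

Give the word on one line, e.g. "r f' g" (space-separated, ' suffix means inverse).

g' r' r' f r

  after g': (1 5 6 7 2 4 3)
  after r': (1 6 4 7 5 2 3)
  after r': (1 2 7 6 3)
  after f: (2 7 5 4)(3 6)
  after r: (2 3 5 7)(4 6)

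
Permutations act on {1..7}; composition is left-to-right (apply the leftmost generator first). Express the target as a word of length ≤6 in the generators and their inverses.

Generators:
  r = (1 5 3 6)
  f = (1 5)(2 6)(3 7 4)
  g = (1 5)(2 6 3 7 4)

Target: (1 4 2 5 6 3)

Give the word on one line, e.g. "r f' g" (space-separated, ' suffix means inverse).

r' f r g'

  after r': (1 6 3 5)
  after f: (1 2 6 7 4 3)
  after r: (1 2)(3 5)(4 6 7)
  after g': (1 4 2 5 6 3)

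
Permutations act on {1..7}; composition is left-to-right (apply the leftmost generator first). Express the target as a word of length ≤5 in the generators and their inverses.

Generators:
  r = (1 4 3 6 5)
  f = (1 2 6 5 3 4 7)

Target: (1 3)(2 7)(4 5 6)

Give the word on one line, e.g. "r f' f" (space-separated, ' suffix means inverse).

f' f' f' r' f'

  after f': (1 7 4 3 5 6 2)
  after f': (1 4 5 2 7 3 6)
  after f': (1 3 2 4 6 7 5)
  after r': (1 4 3 2)(6 7)
  after f': (1 3)(2 7)(4 5 6)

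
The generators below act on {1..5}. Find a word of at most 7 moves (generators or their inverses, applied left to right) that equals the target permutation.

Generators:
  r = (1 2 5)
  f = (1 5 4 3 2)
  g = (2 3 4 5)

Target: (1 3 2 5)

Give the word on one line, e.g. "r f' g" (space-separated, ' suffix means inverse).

r' f' g f' f'

  after r': (1 5 2)
  after f': (3 4 5)
  after g: (2 3 5 4)
  after f': (1 2 4 3)
  after f': (1 3 2 5)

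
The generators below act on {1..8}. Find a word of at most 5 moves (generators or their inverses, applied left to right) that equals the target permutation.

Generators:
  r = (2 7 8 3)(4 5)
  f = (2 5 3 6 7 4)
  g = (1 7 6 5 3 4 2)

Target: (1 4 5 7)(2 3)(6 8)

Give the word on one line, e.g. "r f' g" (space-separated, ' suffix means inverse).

  after g': (1 2 4 3 5 6 7)
  after r: (1 7)(2 5 6 8 3 4)
  after f: (1 4 5 7)(2 3)(6 8)

g' r f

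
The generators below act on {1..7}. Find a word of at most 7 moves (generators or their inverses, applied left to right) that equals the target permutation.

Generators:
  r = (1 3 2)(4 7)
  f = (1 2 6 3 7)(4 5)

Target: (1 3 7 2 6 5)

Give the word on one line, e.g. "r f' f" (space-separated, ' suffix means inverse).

  after f': (1 7 3 6 2)(4 5)
  after f': (1 3 2 7 6)
  after f': (1 6 7 2 3)(4 5)
  after r: (1 6 4 5 7)
  after f: (1 3 7 2 6 5)

f' f' f' r f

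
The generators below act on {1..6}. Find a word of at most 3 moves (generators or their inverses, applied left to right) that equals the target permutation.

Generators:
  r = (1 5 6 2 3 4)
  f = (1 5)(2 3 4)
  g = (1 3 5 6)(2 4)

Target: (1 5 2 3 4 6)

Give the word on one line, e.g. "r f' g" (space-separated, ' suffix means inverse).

g' r'

  after g': (1 6 5 3)(2 4)
  after r': (1 5 2 3 4 6)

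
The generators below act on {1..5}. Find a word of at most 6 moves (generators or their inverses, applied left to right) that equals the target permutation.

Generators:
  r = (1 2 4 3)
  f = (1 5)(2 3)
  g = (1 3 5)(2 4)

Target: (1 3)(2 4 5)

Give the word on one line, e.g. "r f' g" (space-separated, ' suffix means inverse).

  after r': (1 3 4 2)
  after r': (1 4)(2 3)
  after f: (1 4 5)
  after r: (1 3)(2 4 5)

r' r' f r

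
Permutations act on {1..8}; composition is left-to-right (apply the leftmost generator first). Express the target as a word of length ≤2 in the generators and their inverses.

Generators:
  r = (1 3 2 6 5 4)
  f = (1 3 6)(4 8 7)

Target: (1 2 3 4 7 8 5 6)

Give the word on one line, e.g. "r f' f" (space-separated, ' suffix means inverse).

  after f': (1 6 3)(4 7 8)
  after r': (1 2 3 4 7 8 5 6)

f' r'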